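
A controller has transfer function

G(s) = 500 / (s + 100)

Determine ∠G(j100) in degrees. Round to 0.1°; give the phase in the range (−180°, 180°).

-45.0°

Substitute s = j100:
Numerator: 500 = 500 + j0
Denominator: (j100) + 100 = 100 + j100
|N| = √(500² + 0²) ≈ 500, ∠N ≈ 0.00°
|D| = √(100² + 100²) ≈ 141.42, ∠D ≈ 45.00°
∠G = 0.00° − 45.00° = -45.00°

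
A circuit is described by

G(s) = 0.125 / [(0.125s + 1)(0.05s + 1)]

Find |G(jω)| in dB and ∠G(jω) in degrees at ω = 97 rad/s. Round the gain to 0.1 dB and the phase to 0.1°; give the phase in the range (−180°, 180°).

At ω = 97 rad/s:
pole (1 + j97·0.125) = 1 + j12.125 → |·| ≈ 12.166, ∠ ≈ 85.29°
pole (1 + j97·0.05) = 1 + j4.85 → |·| ≈ 4.952, ∠ ≈ 78.35°
|G| = 0.125 · 1 / (12.166 · 4.952) ≈ 0.0020748
Gain = 20 log₁₀(0.0020748) ≈ -53.66 dB
∠G = (0°) − (85.29° + 78.35°) = -163.64°

-53.7 dB, -163.6°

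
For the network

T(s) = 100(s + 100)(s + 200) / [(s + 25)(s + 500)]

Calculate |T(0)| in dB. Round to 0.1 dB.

44.1 dB

T(0) = 100·100·200 / (25·500) = 160
20 log₁₀(160) ≈ 44.08 dB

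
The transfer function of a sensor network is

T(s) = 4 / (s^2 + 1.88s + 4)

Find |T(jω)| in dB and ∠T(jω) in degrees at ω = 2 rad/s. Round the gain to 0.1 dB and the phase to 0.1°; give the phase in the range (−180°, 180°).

At s = jω = j2:
quadratic: (j2)² + 1.88·j2 + 4 = 0 + j3.76 → |·| ≈ 3.76, ∠ ≈ 90.00°
|T| = 4 / 3.76 ≈ 1.0638
Gain = 20 log₁₀(1.0638) ≈ 0.54 dB
∠T = 0.00° − 90.00° = -90.00°

0.5 dB, -90.0°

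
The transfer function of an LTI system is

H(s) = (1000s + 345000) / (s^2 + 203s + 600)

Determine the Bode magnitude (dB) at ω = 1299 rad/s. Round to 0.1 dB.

Substitute s = j1299:
Numerator: 1000(j1299) + 345000 = 345000 + j1299000
Denominator: (j1299)^2 + 203(j1299) + 600 = -1686801 + j263697
|N| = √(345000² + 1299000²) ≈ 1.344e+06, ∠N ≈ 75.13°
|D| = √(1686801² + 263697²) ≈ 1.7073e+06, ∠D ≈ 171.11°
|H| = 1.344e+06 / 1.7073e+06 ≈ 0.78721
Gain = 20 log₁₀(0.78721) ≈ -2.08 dB

-2.1 dB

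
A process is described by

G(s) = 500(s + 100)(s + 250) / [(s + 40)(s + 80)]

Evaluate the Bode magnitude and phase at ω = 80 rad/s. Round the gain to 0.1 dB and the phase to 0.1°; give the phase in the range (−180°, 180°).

At s = jω = j80:
zero (s+100): 100 + j80 → |·| = √(100²+80²) = √16400 ≈ 128.06, ∠ = arctan(80/100) ≈ 38.66°
zero (s+250): 250 + j80 → |·| = √(250²+80²) = √68900 ≈ 262.49, ∠ = arctan(80/250) ≈ 17.74°
pole (s+40): 40 + j80 → |·| = √(40²+80²) = √8000 ≈ 89.443, ∠ = arctan(80/40) ≈ 63.43°
pole (s+80): 80 + j80 → |·| = √(80²+80²) = √12800 ≈ 113.14, ∠ = arctan(80/80) ≈ 45.00°
|G| = 500 · 33614 / 10120 ≈ 1660.8
Gain = 20 log₁₀(1660.8) ≈ 64.41 dB
∠G = 56.40° − 108.43° = -52.03°

64.4 dB, -52.0°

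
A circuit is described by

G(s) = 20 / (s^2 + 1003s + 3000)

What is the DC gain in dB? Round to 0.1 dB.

-43.5 dB

G(0) = 20 / 3000 ≈ 0.0066667
20 log₁₀(0.0066667) ≈ -43.52 dB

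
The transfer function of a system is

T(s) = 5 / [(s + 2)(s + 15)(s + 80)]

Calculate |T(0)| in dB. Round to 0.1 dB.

T(0) = 5 / (2·15·80) ≈ 0.0020833
20 log₁₀(0.0020833) ≈ -53.62 dB

-53.6 dB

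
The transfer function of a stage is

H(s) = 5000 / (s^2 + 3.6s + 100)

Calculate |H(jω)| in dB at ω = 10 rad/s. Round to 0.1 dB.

At s = jω = j10:
quadratic: (j10)² + 3.6·j10 + 100 = 0 + j36 → |·| ≈ 36, ∠ ≈ 90.00°
|H| = 5000 / 36 ≈ 138.89
Gain = 20 log₁₀(138.89) ≈ 42.85 dB

42.9 dB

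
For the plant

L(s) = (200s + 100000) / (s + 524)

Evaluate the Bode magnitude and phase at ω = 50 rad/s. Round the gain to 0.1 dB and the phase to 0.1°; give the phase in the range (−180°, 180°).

Substitute s = j50:
Numerator: 200(j50) + 100000 = 100000 + j10000
Denominator: (j50) + 524 = 524 + j50
|N| = √(100000² + 10000²) ≈ 1.005e+05, ∠N ≈ 5.71°
|D| = √(524² + 50²) ≈ 526.38, ∠D ≈ 5.45°
|L| = 1.005e+05 / 526.38 ≈ 190.93
Gain = 20 log₁₀(190.93) ≈ 45.62 dB
∠L = 5.71° − 5.45° = 0.26°

45.6 dB, 0.3°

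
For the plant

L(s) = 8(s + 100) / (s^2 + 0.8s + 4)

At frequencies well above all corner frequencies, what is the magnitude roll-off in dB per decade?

Each pole contributes −20 dB/decade at high frequency; each zero contributes +20 dB/decade.
Net: 1 zero(s) − 2 pole(s) → -20 dB/decade.

-20 dB/decade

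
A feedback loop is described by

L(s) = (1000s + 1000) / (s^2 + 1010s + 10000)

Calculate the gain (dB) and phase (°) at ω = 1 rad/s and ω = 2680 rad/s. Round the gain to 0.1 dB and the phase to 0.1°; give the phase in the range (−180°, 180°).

ω = 1: -17.0 dB, 39.2°; ω = 2680: -9.1 dB, -69.3°

Substitute s = j1:
Numerator: 1000(j1) + 1000 = 1000 + j1000
Denominator: (j1)^2 + 1010(j1) + 10000 = 9999 + j1010
|N| = √(1000² + 1000²) ≈ 1414.2, ∠N ≈ 45.00°
|D| = √(9999² + 1010²) ≈ 10050, ∠D ≈ 5.77°
|L| = 1414.2 / 10050 ≈ 0.14072
Gain = 20 log₁₀(0.14072) ≈ -17.03 dB
∠L = 45.00° − 5.77° = 39.23°

Substitute s = j2680:
Numerator: 1000(j2680) + 1000 = 1000 + j2680000
Denominator: (j2680)^2 + 1010(j2680) + 10000 = -7172400 + j2706800
|N| = √(1000² + 2680000²) ≈ 2.68e+06, ∠N ≈ 89.98°
|D| = √(7172400² + 2706800²) ≈ 7.6662e+06, ∠D ≈ 159.32°
|L| = 2.68e+06 / 7.6662e+06 ≈ 0.34959
Gain = 20 log₁₀(0.34959) ≈ -9.13 dB
∠L = 89.98° − 159.32° = -69.34°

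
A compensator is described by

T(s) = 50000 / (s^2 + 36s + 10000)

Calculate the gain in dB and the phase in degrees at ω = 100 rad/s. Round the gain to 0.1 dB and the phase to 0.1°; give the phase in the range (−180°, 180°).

At s = jω = j100:
quadratic: (j100)² + 36·j100 + 10000 = 0 + j3600 → |·| ≈ 3600, ∠ ≈ 90.00°
|T| = 50000 / 3600 ≈ 13.889
Gain = 20 log₁₀(13.889) ≈ 22.85 dB
∠T = 0.00° − 90.00° = -90.00°

22.9 dB, -90.0°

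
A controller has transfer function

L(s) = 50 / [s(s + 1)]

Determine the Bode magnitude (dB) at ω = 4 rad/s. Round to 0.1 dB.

9.6 dB

At s = jω = j4:
pole (s+1): 1 + j4 → |·| = √(1²+4²) = √17 ≈ 4.1231, ∠ = arctan(4/1) ≈ 75.96°
pole at origin: |s| = 4, ∠ = 90.00° (in denominator)
|L| = 50 / 16.492 ≈ 3.0318
Gain = 20 log₁₀(3.0318) ≈ 9.63 dB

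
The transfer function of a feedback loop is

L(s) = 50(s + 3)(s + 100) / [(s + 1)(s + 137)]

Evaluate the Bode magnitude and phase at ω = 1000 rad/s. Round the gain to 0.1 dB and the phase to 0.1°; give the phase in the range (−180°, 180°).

33.9 dB, 2.0°

At s = jω = j1000:
zero (s+3): 3 + j1000 → |·| = √(3²+1000²) = √1000009 ≈ 1000, ∠ = arctan(1000/3) ≈ 89.83°
zero (s+100): 100 + j1000 → |·| = √(100²+1000²) = √1010000 ≈ 1005, ∠ = arctan(1000/100) ≈ 84.29°
pole (s+1): 1 + j1000 → |·| = √(1²+1000²) = √1000001 ≈ 1000, ∠ = arctan(1000/1) ≈ 89.94°
pole (s+137): 137 + j1000 → |·| = √(137²+1000²) = √1018769 ≈ 1009.3, ∠ = arctan(1000/137) ≈ 82.20°
|L| = 50 · 1.005e+06 / 1.0093e+06 ≈ 49.787
Gain = 20 log₁₀(49.787) ≈ 33.94 dB
∠L = 174.12° − 172.14° = 1.98°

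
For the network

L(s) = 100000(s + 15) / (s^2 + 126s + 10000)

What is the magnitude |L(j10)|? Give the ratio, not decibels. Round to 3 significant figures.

At s = jω = j10:
zero (s+15): 15 + j10 → |·| = √(15²+10²) = √325 ≈ 18.028, ∠ = arctan(10/15) ≈ 33.69°
quadratic: (j10)² + 126·j10 + 10000 = 9900 + j1260 → |·| ≈ 9979.9, ∠ ≈ 7.25°
|L| = 100000 · 18.028 / 9979.9 ≈ 180.64

181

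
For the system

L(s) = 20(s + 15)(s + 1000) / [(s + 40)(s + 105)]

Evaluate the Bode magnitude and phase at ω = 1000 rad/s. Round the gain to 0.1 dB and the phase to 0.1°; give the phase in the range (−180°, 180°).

At s = jω = j1000:
zero (s+15): 15 + j1000 → |·| = √(15²+1000²) = √1000225 ≈ 1000.1, ∠ = arctan(1000/15) ≈ 89.14°
zero (s+1000): 1000 + j1000 → |·| = √(1000²+1000²) = √2000000 ≈ 1414.2, ∠ = arctan(1000/1000) ≈ 45.00°
pole (s+40): 40 + j1000 → |·| = √(40²+1000²) = √1001600 ≈ 1000.8, ∠ = arctan(1000/40) ≈ 87.71°
pole (s+105): 105 + j1000 → |·| = √(105²+1000²) = √1011025 ≈ 1005.5, ∠ = arctan(1000/105) ≈ 84.01°
|L| = 20 · 1.4143e+06 / 1.0063e+06 ≈ 28.109
Gain = 20 log₁₀(28.109) ≈ 28.98 dB
∠L = 134.14° − 171.72° = -37.58°

29.0 dB, -37.6°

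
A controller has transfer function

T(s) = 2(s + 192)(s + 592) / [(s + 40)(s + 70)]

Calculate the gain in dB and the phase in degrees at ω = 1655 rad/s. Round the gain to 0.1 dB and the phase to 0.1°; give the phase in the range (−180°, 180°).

At s = jω = j1655:
zero (s+192): 192 + j1655 → |·| = √(192²+1655²) = √2775889 ≈ 1666.1, ∠ = arctan(1655/192) ≈ 83.38°
zero (s+592): 592 + j1655 → |·| = √(592²+1655²) = √3089489 ≈ 1757.7, ∠ = arctan(1655/592) ≈ 70.32°
pole (s+40): 40 + j1655 → |·| = √(40²+1655²) = √2740625 ≈ 1655.5, ∠ = arctan(1655/40) ≈ 88.62°
pole (s+70): 70 + j1655 → |·| = √(70²+1655²) = √2743925 ≈ 1656.5, ∠ = arctan(1655/70) ≈ 87.58°
|T| = 2 · 2.9285e+06 / 2.7423e+06 ≈ 2.1358
Gain = 20 log₁₀(2.1358) ≈ 6.59 dB
∠T = 153.70° − 176.20° = -22.50°

6.6 dB, -22.5°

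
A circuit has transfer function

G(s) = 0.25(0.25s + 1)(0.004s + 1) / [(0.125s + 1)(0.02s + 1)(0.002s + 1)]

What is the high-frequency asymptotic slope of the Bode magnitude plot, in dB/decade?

-20 dB/decade

Each pole contributes −20 dB/decade at high frequency; each zero contributes +20 dB/decade.
Net: 2 zero(s) − 3 pole(s) → -20 dB/decade.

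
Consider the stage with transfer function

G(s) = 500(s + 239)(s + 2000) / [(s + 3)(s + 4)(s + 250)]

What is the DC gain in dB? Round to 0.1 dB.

G(0) = 500·239·2000 / (3·4·250) ≈ 79667
20 log₁₀(79667) ≈ 98.03 dB

98.0 dB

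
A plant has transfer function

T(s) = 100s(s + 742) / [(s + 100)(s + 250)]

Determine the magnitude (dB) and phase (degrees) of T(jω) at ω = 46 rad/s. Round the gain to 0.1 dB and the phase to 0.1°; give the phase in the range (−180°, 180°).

At s = jω = j46:
zero (s+742): 742 + j46 → |·| = √(742²+46²) = √552680 ≈ 743.42, ∠ = arctan(46/742) ≈ 3.55°
zero at origin: s = j46 → |·| = 46, ∠ = 90.00°
pole (s+100): 100 + j46 → |·| = √(100²+46²) = √12116 ≈ 110.07, ∠ = arctan(46/100) ≈ 24.70°
pole (s+250): 250 + j46 → |·| = √(250²+46²) = √64616 ≈ 254.2, ∠ = arctan(46/250) ≈ 10.43°
|T| = 100 · 34197 / 27980 ≈ 122.22
Gain = 20 log₁₀(122.22) ≈ 41.74 dB
∠T = 93.55° − 35.13° = 58.42°

41.7 dB, 58.4°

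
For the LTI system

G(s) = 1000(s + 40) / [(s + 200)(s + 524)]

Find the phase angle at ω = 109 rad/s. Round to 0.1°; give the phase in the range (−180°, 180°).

29.5°

At s = jω = j109:
zero (s+40): 40 + j109 → |·| = √(40²+109²) = √13481 ≈ 116.11, ∠ = arctan(109/40) ≈ 69.85°
pole (s+200): 200 + j109 → |·| = √(200²+109²) = √51881 ≈ 227.77, ∠ = arctan(109/200) ≈ 28.59°
pole (s+524): 524 + j109 → |·| = √(524²+109²) = √286457 ≈ 535.22, ∠ = arctan(109/524) ≈ 11.75°
∠G = 69.85° − 40.34° = 29.51°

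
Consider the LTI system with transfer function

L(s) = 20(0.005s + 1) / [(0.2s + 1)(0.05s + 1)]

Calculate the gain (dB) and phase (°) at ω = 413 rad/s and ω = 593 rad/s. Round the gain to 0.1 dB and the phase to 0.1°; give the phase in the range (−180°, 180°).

ω = 413: -31.4 dB, -112.4°; ω = 593: -35.0 dB, -106.2°

At ω = 413 rad/s:
zero (1 + j413·0.005) = 1 + j2.065 → |·| ≈ 2.2944, ∠ ≈ 64.16°
pole (1 + j413·0.2) = 1 + j82.6 → |·| ≈ 82.606, ∠ ≈ 89.31°
pole (1 + j413·0.05) = 1 + j20.65 → |·| ≈ 20.674, ∠ ≈ 87.23°
|L| = 20 · 2.2944 / (82.606 · 20.674) ≈ 0.02687
Gain = 20 log₁₀(0.02687) ≈ -31.41 dB
∠L = (64.16°) − (89.31° + 87.23°) = -112.38°

At ω = 593 rad/s:
zero (1 + j593·0.005) = 1 + j2.965 → |·| ≈ 3.1291, ∠ ≈ 71.36°
pole (1 + j593·0.2) = 1 + j118.6 → |·| ≈ 118.6, ∠ ≈ 89.52°
pole (1 + j593·0.05) = 1 + j29.65 → |·| ≈ 29.667, ∠ ≈ 88.07°
|L| = 20 · 3.1291 / (118.6 · 29.667) ≈ 0.017787
Gain = 20 log₁₀(0.017787) ≈ -35.00 dB
∠L = (71.36°) − (89.52° + 88.07°) = -106.23°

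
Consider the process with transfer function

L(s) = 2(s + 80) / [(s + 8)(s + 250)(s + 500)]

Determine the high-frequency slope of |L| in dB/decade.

Each pole contributes −20 dB/decade at high frequency; each zero contributes +20 dB/decade.
Net: 1 zero(s) − 3 pole(s) → -40 dB/decade.

-40 dB/decade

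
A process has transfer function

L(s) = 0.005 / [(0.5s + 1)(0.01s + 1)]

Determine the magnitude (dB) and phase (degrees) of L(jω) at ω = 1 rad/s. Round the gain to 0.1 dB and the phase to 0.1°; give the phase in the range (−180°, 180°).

-47.0 dB, -27.1°

At ω = 1 rad/s:
pole (1 + j1·0.5) = 1 + j0.5 → |·| ≈ 1.118, ∠ ≈ 26.57°
pole (1 + j1·0.01) = 1 + j0.01 → |·| ≈ 1, ∠ ≈ 0.57°
|L| = 0.005 · 1 / (1.118 · 1) ≈ 0.0044723
Gain = 20 log₁₀(0.0044723) ≈ -46.99 dB
∠L = (0°) − (26.57° + 0.57°) = -27.14°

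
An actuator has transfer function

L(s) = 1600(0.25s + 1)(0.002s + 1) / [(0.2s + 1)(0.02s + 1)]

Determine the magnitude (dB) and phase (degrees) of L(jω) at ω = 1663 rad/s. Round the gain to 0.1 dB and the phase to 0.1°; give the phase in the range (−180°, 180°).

46.4 dB, -15.0°

At ω = 1663 rad/s:
zero (1 + j1663·0.25) = 1 + j415.75 → |·| ≈ 415.75, ∠ ≈ 89.86°
zero (1 + j1663·0.002) = 1 + j3.326 → |·| ≈ 3.4731, ∠ ≈ 73.27°
pole (1 + j1663·0.2) = 1 + j332.6 → |·| ≈ 332.6, ∠ ≈ 89.83°
pole (1 + j1663·0.02) = 1 + j33.26 → |·| ≈ 33.275, ∠ ≈ 88.28°
|L| = 1600 · 415.75 · 3.4731 / (332.6 · 33.275) ≈ 208.75
Gain = 20 log₁₀(208.75) ≈ 46.39 dB
∠L = (89.86° + 73.27°) − (89.83° + 88.28°) = -14.98°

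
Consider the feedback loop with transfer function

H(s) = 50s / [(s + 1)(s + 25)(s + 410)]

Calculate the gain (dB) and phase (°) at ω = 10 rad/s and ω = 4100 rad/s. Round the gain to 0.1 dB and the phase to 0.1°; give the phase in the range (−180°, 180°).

At s = jω = j10:
zero at origin: s = j10 → |·| = 10, ∠ = 90.00°
pole (s+1): 1 + j10 → |·| = √(1²+10²) = √101 ≈ 10.05, ∠ = arctan(10/1) ≈ 84.29°
pole (s+25): 25 + j10 → |·| = √(25²+10²) = √725 ≈ 26.926, ∠ = arctan(10/25) ≈ 21.80°
pole (s+410): 410 + j10 → |·| = √(410²+10²) = √168200 ≈ 410.12, ∠ = arctan(10/410) ≈ 1.40°
|H| = 50 · 10 / 1.1098e+05 ≈ 0.0045053
Gain = 20 log₁₀(0.0045053) ≈ -46.93 dB
∠H = 90.00° − 107.49° = -17.49°

At s = jω = j4100:
zero at origin: s = j4100 → |·| = 4100, ∠ = 90.00°
pole (s+1): 1 + j4100 → |·| = √(1²+4100²) = √16810001 ≈ 4100, ∠ = arctan(4100/1) ≈ 89.99°
pole (s+25): 25 + j4100 → |·| = √(25²+4100²) = √16810625 ≈ 4100.1, ∠ = arctan(4100/25) ≈ 89.65°
pole (s+410): 410 + j4100 → |·| = √(410²+4100²) = √16978100 ≈ 4120.4, ∠ = arctan(4100/410) ≈ 84.29°
|H| = 50 · 4100 / 6.9266e+10 ≈ 2.9596e-06
Gain = 20 log₁₀(2.9596e-06) ≈ -110.58 dB
∠H = 90.00° − 263.93° = -173.93°

ω = 10: -46.9 dB, -17.5°; ω = 4100: -110.6 dB, -173.9°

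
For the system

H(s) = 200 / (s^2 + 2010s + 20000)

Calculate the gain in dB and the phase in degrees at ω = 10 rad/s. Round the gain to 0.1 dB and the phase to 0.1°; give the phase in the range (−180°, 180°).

Substitute s = j10:
Numerator: 200 = 200 + j0
Denominator: (j10)^2 + 2010(j10) + 20000 = 19900 + j20100
|N| = √(200² + 0²) ≈ 200, ∠N ≈ 0.00°
|D| = √(19900² + 20100²) ≈ 28285, ∠D ≈ 45.29°
|H| = 200 / 28285 ≈ 0.0070709
Gain = 20 log₁₀(0.0070709) ≈ -43.01 dB
∠H = 0.00° − 45.29° = -45.29°

-43.0 dB, -45.3°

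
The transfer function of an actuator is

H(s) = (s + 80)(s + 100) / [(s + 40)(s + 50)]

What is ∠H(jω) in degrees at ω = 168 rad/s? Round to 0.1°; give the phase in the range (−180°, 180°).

At s = jω = j168:
zero (s+80): 80 + j168 → |·| = √(80²+168²) = √34624 ≈ 186.08, ∠ = arctan(168/80) ≈ 64.54°
zero (s+100): 100 + j168 → |·| = √(100²+168²) = √38224 ≈ 195.51, ∠ = arctan(168/100) ≈ 59.24°
pole (s+40): 40 + j168 → |·| = √(40²+168²) = √29824 ≈ 172.7, ∠ = arctan(168/40) ≈ 76.61°
pole (s+50): 50 + j168 → |·| = √(50²+168²) = √30724 ≈ 175.28, ∠ = arctan(168/50) ≈ 73.43°
∠H = 123.78° − 150.04° = -26.26°

-26.3°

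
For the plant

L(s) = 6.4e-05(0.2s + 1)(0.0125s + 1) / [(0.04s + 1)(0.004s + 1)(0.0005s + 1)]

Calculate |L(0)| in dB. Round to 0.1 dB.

-83.9 dB

L(0) = 6.4e-05 · 1 / 1 = 6.4e-05
20 log₁₀(6.4e-05) ≈ -83.88 dB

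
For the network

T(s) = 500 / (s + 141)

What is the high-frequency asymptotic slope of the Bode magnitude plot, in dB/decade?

-20 dB/decade

Each pole contributes −20 dB/decade at high frequency; each zero contributes +20 dB/decade.
Net: 0 zero(s) − 1 pole(s) → -20 dB/decade.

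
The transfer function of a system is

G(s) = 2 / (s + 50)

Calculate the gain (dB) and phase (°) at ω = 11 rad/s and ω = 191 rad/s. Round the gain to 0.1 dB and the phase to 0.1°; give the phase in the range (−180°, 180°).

ω = 11: -28.2 dB, -12.4°; ω = 191: -39.9 dB, -75.3°

At s = jω = j11:
pole (s+50): 50 + j11 → |·| = √(50²+11²) = √2621 ≈ 51.196, ∠ = arctan(11/50) ≈ 12.41°
|G| = 2 / 51.196 ≈ 0.039066
Gain = 20 log₁₀(0.039066) ≈ -28.16 dB
∠G = 0.00° − 12.41° = -12.41°

At s = jω = j191:
pole (s+50): 50 + j191 → |·| = √(50²+191²) = √38981 ≈ 197.44, ∠ = arctan(191/50) ≈ 75.33°
|G| = 2 / 197.44 ≈ 0.01013
Gain = 20 log₁₀(0.01013) ≈ -39.89 dB
∠G = 0.00° − 75.33° = -75.33°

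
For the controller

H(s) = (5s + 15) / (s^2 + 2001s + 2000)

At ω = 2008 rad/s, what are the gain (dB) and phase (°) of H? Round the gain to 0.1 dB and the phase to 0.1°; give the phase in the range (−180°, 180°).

Substitute s = j2008:
Numerator: 5(j2008) + 15 = 15 + j10040
Denominator: (j2008)^2 + 2001(j2008) + 2000 = -4030064 + j4018008
|N| = √(15² + 10040²) ≈ 10040, ∠N ≈ 89.91°
|D| = √(4030064² + 4018008²) ≈ 5.6909e+06, ∠D ≈ 135.09°
|H| = 10040 / 5.6909e+06 ≈ 0.0017642
Gain = 20 log₁₀(0.0017642) ≈ -55.07 dB
∠H = 89.91° − 135.09° = -45.18°

-55.1 dB, -45.2°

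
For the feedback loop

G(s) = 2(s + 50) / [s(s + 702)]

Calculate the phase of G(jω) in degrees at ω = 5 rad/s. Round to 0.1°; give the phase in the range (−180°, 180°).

At s = jω = j5:
zero (s+50): 50 + j5 → |·| = √(50²+5²) = √2525 ≈ 50.249, ∠ = arctan(5/50) ≈ 5.71°
pole (s+702): 702 + j5 → |·| = √(702²+5²) = √492829 ≈ 702.02, ∠ = arctan(5/702) ≈ 0.41°
pole at origin: |s| = 5, ∠ = 90.00° (in denominator)
∠G = 5.71° − 90.41° = -84.70°

-84.7°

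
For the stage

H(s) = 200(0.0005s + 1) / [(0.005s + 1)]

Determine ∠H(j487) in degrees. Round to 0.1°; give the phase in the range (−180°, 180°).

At ω = 487 rad/s:
zero (1 + j487·0.0005) = 1 + j0.2435 → |·| ≈ 1.0292, ∠ ≈ 13.69°
pole (1 + j487·0.005) = 1 + j2.435 → |·| ≈ 2.6323, ∠ ≈ 67.67°
∠H = (13.69°) − (67.67°) = -53.98°

-54.0°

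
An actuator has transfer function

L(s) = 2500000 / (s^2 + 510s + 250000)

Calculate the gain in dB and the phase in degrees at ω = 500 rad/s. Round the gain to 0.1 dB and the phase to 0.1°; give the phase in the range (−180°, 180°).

19.8 dB, -90.0°

At s = jω = j500:
quadratic: (j500)² + 510·j500 + 250000 = 0 + j255000 → |·| ≈ 2.55e+05, ∠ ≈ 90.00°
|L| = 2500000 / 2.55e+05 ≈ 9.8039
Gain = 20 log₁₀(9.8039) ≈ 19.83 dB
∠L = 0.00° − 90.00° = -90.00°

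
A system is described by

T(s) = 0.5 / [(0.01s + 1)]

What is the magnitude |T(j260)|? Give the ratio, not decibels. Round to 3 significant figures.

0.179

At ω = 260 rad/s:
pole (1 + j260·0.01) = 1 + j2.6 → |·| ≈ 2.7857, ∠ ≈ 68.96°
|T| = 0.5 · 1 / (2.7857) ≈ 0.17949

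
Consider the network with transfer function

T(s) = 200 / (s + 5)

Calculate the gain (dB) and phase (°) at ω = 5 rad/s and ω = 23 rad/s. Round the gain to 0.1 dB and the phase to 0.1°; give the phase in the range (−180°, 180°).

ω = 5: 29.0 dB, -45.0°; ω = 23: 18.6 dB, -77.7°

At s = jω = j5:
pole (s+5): 5 + j5 → |·| = √(5²+5²) = √50 ≈ 7.0711, ∠ = arctan(5/5) ≈ 45.00°
|T| = 200 / 7.0711 ≈ 28.284
Gain = 20 log₁₀(28.284) ≈ 29.03 dB
∠T = 0.00° − 45.00° = -45.00°

At s = jω = j23:
pole (s+5): 5 + j23 → |·| = √(5²+23²) = √554 ≈ 23.537, ∠ = arctan(23/5) ≈ 77.74°
|T| = 200 / 23.537 ≈ 8.4973
Gain = 20 log₁₀(8.4973) ≈ 18.59 dB
∠T = 0.00° − 77.74° = -77.74°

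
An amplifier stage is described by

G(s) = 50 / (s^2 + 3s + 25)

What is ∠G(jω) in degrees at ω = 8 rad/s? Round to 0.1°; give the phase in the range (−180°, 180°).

-148.4°

At s = jω = j8:
quadratic: (j8)² + 3·j8 + 25 = -39 + j24 → |·| ≈ 45.793, ∠ ≈ 148.39°
∠G = 0.00° − 148.39° = -148.39°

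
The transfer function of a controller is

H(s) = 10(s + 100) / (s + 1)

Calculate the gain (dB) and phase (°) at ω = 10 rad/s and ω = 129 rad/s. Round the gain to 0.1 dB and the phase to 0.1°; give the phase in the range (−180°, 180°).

At s = jω = j10:
zero (s+100): 100 + j10 → |·| = √(100²+10²) = √10100 ≈ 100.5, ∠ = arctan(10/100) ≈ 5.71°
pole (s+1): 1 + j10 → |·| = √(1²+10²) = √101 ≈ 10.05, ∠ = arctan(10/1) ≈ 84.29°
|H| = 10 · 100.5 / 10.05 ≈ 100
Gain = 20 log₁₀(100) ≈ 40.00 dB
∠H = 5.71° − 84.29° = -78.58°

At s = jω = j129:
zero (s+100): 100 + j129 → |·| = √(100²+129²) = √26641 ≈ 163.22, ∠ = arctan(129/100) ≈ 52.22°
pole (s+1): 1 + j129 → |·| = √(1²+129²) = √16642 ≈ 129, ∠ = arctan(129/1) ≈ 89.56°
|H| = 10 · 163.22 / 129 ≈ 12.653
Gain = 20 log₁₀(12.653) ≈ 22.04 dB
∠H = 52.22° − 89.56° = -37.34°

ω = 10: 40.0 dB, -78.6°; ω = 129: 22.0 dB, -37.3°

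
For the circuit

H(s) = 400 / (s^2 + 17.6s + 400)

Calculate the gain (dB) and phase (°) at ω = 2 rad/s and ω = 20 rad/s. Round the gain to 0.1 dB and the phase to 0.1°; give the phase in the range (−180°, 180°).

At s = jω = j2:
quadratic: (j2)² + 17.6·j2 + 400 = 396 + j35.2 → |·| ≈ 397.56, ∠ ≈ 5.08°
|H| = 400 / 397.56 ≈ 1.0061
Gain = 20 log₁₀(1.0061) ≈ 0.05 dB
∠H = 0.00° − 5.08° = -5.08°

At s = jω = j20:
quadratic: (j20)² + 17.6·j20 + 400 = 0 + j352 → |·| ≈ 352, ∠ ≈ 90.00°
|H| = 400 / 352 ≈ 1.1364
Gain = 20 log₁₀(1.1364) ≈ 1.11 dB
∠H = 0.00° − 90.00° = -90.00°

ω = 2: 0.1 dB, -5.1°; ω = 20: 1.1 dB, -90.0°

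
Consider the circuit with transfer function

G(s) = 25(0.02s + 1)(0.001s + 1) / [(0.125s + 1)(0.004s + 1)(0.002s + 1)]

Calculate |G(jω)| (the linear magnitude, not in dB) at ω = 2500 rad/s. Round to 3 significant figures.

At ω = 2500 rad/s:
zero (1 + j2500·0.02) = 1 + j50 → |·| ≈ 50.01, ∠ ≈ 88.85°
zero (1 + j2500·0.001) = 1 + j2.5 → |·| ≈ 2.6926, ∠ ≈ 68.20°
pole (1 + j2500·0.125) = 1 + j312.5 → |·| ≈ 312.5, ∠ ≈ 89.82°
pole (1 + j2500·0.004) = 1 + j10 → |·| ≈ 10.05, ∠ ≈ 84.29°
pole (1 + j2500·0.002) = 1 + j5 → |·| ≈ 5.099, ∠ ≈ 78.69°
|G| = 25 · 50.01 · 2.6926 / (312.5 · 10.05 · 5.099) ≈ 0.21022

0.210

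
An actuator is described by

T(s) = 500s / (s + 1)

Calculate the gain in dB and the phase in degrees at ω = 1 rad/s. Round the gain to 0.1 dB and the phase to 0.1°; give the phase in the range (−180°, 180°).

51.0 dB, 45.0°

At s = jω = j1:
zero at origin: s = j1 → |·| = 1, ∠ = 90.00°
pole (s+1): 1 + j1 → |·| = √(1²+1²) = √2 ≈ 1.4142, ∠ = arctan(1/1) ≈ 45.00°
|T| = 500 · 1 / 1.4142 ≈ 353.56
Gain = 20 log₁₀(353.56) ≈ 50.97 dB
∠T = 90.00° − 45.00° = 45.00°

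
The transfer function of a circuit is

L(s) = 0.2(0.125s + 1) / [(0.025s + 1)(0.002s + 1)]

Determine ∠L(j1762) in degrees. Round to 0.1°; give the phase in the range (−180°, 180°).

-73.1°

At ω = 1762 rad/s:
zero (1 + j1762·0.125) = 1 + j220.25 → |·| ≈ 220.25, ∠ ≈ 89.74°
pole (1 + j1762·0.025) = 1 + j44.05 → |·| ≈ 44.061, ∠ ≈ 88.70°
pole (1 + j1762·0.002) = 1 + j3.524 → |·| ≈ 3.6631, ∠ ≈ 74.16°
∠L = (89.74°) − (88.70° + 74.16°) = -73.12°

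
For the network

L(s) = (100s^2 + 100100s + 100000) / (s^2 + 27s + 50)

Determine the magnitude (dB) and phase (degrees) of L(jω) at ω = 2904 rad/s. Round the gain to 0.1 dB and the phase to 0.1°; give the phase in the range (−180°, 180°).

40.5 dB, -18.5°

Substitute s = j2904:
Numerator: 100(j2904)^2 + 100100(j2904) + 100000 = -843221600 + j290690400
Denominator: (j2904)^2 + 27(j2904) + 50 = -8433166 + j78408
|N| = √(843221600² + 290690400²) ≈ 8.9192e+08, ∠N ≈ 160.98°
|D| = √(8433166² + 78408²) ≈ 8.4335e+06, ∠D ≈ 179.47°
|L| = 8.9192e+08 / 8.4335e+06 ≈ 105.76
Gain = 20 log₁₀(105.76) ≈ 40.49 dB
∠L = 160.98° − 179.47° = -18.49°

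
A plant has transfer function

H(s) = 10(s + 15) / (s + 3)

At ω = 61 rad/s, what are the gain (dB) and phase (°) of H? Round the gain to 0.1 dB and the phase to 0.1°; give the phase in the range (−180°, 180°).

20.2 dB, -11.0°

At s = jω = j61:
zero (s+15): 15 + j61 → |·| = √(15²+61²) = √3946 ≈ 62.817, ∠ = arctan(61/15) ≈ 76.18°
pole (s+3): 3 + j61 → |·| = √(3²+61²) = √3730 ≈ 61.074, ∠ = arctan(61/3) ≈ 87.18°
|H| = 10 · 62.817 / 61.074 ≈ 10.285
Gain = 20 log₁₀(10.285) ≈ 20.24 dB
∠H = 76.18° − 87.18° = -11.00°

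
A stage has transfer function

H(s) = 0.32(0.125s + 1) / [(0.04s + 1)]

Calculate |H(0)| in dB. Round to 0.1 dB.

H(0) = 0.32 · 1 / 1 = 0.32
20 log₁₀(0.32) ≈ -9.90 dB

-9.9 dB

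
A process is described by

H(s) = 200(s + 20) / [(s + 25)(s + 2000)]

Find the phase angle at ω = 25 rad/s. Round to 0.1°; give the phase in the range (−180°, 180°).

At s = jω = j25:
zero (s+20): 20 + j25 → |·| = √(20²+25²) = √1025 ≈ 32.016, ∠ = arctan(25/20) ≈ 51.34°
pole (s+25): 25 + j25 → |·| = √(25²+25²) = √1250 ≈ 35.355, ∠ = arctan(25/25) ≈ 45.00°
pole (s+2000): 2000 + j25 → |·| = √(2000²+25²) = √4000625 ≈ 2000.2, ∠ = arctan(25/2000) ≈ 0.72°
∠H = 51.34° − 45.72° = 5.62°

5.6°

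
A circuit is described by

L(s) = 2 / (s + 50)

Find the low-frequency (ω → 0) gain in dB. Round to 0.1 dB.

L(0) = 2 / 50 = 0.04
20 log₁₀(0.04) ≈ -27.96 dB

-28.0 dB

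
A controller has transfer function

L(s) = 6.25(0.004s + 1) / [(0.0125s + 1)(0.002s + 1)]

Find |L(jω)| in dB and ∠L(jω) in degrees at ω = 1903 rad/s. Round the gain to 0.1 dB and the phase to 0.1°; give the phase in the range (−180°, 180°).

At ω = 1903 rad/s:
zero (1 + j1903·0.004) = 1 + j7.612 → |·| ≈ 7.6774, ∠ ≈ 82.52°
pole (1 + j1903·0.0125) = 1 + j23.7875 → |·| ≈ 23.809, ∠ ≈ 87.59°
pole (1 + j1903·0.002) = 1 + j3.806 → |·| ≈ 3.9352, ∠ ≈ 75.28°
|L| = 6.25 · 7.6774 / (23.809 · 3.9352) ≈ 0.51214
Gain = 20 log₁₀(0.51214) ≈ -5.81 dB
∠L = (82.52°) − (87.59° + 75.28°) = -80.35°

-5.8 dB, -80.4°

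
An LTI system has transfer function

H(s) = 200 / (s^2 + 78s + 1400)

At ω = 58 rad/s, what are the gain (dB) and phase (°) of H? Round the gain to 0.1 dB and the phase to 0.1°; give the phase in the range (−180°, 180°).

-27.8 dB, -113.5°

Substitute s = j58:
Numerator: 200 = 200 + j0
Denominator: (j58)^2 + 78(j58) + 1400 = -1964 + j4524
|N| = √(200² + 0²) ≈ 200, ∠N ≈ 0.00°
|D| = √(1964² + 4524²) ≈ 4931.9, ∠D ≈ 113.47°
|H| = 200 / 4931.9 ≈ 0.040552
Gain = 20 log₁₀(0.040552) ≈ -27.84 dB
∠H = 0.00° − 113.47° = -113.47°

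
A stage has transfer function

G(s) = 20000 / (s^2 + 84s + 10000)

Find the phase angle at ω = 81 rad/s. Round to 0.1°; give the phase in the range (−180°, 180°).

-63.2°

At s = jω = j81:
quadratic: (j81)² + 84·j81 + 10000 = 3439 + j6804 → |·| ≈ 7623.7, ∠ ≈ 63.19°
∠G = 0.00° − 63.19° = -63.19°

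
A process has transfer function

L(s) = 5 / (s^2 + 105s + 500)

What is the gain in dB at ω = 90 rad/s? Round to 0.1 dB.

Substitute s = j90:
Numerator: 5 = 5 + j0
Denominator: (j90)^2 + 105(j90) + 500 = -7600 + j9450
|N| = √(5² + 0²) ≈ 5, ∠N ≈ 0.00°
|D| = √(7600² + 9450²) ≈ 12127, ∠D ≈ 128.81°
|L| = 5 / 12127 ≈ 0.0004123
Gain = 20 log₁₀(0.0004123) ≈ -67.70 dB

-67.7 dB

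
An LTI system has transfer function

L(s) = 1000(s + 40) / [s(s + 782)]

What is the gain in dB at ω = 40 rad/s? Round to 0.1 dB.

At s = jω = j40:
zero (s+40): 40 + j40 → |·| = √(40²+40²) = √3200 ≈ 56.569, ∠ = arctan(40/40) ≈ 45.00°
pole (s+782): 782 + j40 → |·| = √(782²+40²) = √613124 ≈ 783.02, ∠ = arctan(40/782) ≈ 2.93°
pole at origin: |s| = 40, ∠ = 90.00° (in denominator)
|L| = 1000 · 56.569 / 31321 ≈ 1.8061
Gain = 20 log₁₀(1.8061) ≈ 5.13 dB

5.1 dB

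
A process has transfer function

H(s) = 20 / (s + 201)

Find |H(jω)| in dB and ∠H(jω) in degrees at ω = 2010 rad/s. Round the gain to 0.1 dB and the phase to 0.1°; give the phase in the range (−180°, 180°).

Substitute s = j2010:
Numerator: 20 = 20 + j0
Denominator: (j2010) + 201 = 201 + j2010
|N| = √(20² + 0²) ≈ 20, ∠N ≈ 0.00°
|D| = √(201² + 2010²) ≈ 2020, ∠D ≈ 84.29°
|H| = 20 / 2020 ≈ 0.009901
Gain = 20 log₁₀(0.009901) ≈ -40.09 dB
∠H = 0.00° − 84.29° = -84.29°

-40.1 dB, -84.3°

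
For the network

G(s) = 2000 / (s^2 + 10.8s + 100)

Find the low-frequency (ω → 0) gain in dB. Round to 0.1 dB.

G(0) = 2000 / 100 = 20
20 log₁₀(20) ≈ 26.02 dB

26.0 dB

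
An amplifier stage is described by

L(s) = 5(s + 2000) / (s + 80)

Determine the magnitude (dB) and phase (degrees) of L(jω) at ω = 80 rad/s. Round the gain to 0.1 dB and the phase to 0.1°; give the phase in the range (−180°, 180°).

38.9 dB, -42.7°

At s = jω = j80:
zero (s+2000): 2000 + j80 → |·| = √(2000²+80²) = √4006400 ≈ 2001.6, ∠ = arctan(80/2000) ≈ 2.29°
pole (s+80): 80 + j80 → |·| = √(80²+80²) = √12800 ≈ 113.14, ∠ = arctan(80/80) ≈ 45.00°
|L| = 5 · 2001.6 / 113.14 ≈ 88.457
Gain = 20 log₁₀(88.457) ≈ 38.93 dB
∠L = 2.29° − 45.00° = -42.71°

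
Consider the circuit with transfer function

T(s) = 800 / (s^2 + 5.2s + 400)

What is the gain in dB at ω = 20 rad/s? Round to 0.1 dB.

At s = jω = j20:
quadratic: (j20)² + 5.2·j20 + 400 = 0 + j104 → |·| ≈ 104, ∠ ≈ 90.00°
|T| = 800 / 104 ≈ 7.6923
Gain = 20 log₁₀(7.6923) ≈ 17.72 dB

17.7 dB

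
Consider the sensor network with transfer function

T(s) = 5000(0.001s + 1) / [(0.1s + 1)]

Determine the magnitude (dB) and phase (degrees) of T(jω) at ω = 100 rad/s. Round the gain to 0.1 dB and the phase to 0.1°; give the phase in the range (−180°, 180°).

54.0 dB, -78.6°

At ω = 100 rad/s:
zero (1 + j100·0.001) = 1 + j0.1 → |·| ≈ 1.005, ∠ ≈ 5.71°
pole (1 + j100·0.1) = 1 + j10 → |·| ≈ 10.05, ∠ ≈ 84.29°
|T| = 5000 · 1.005 / (10.05) ≈ 500
Gain = 20 log₁₀(500) ≈ 53.98 dB
∠T = (5.71°) − (84.29°) = -78.58°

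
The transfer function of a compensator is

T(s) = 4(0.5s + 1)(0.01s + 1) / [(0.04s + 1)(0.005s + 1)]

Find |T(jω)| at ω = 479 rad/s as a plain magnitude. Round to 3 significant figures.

94.1

At ω = 479 rad/s:
zero (1 + j479·0.5) = 1 + j239.5 → |·| ≈ 239.5, ∠ ≈ 89.76°
zero (1 + j479·0.01) = 1 + j4.79 → |·| ≈ 4.8933, ∠ ≈ 78.21°
pole (1 + j479·0.04) = 1 + j19.16 → |·| ≈ 19.186, ∠ ≈ 87.01°
pole (1 + j479·0.005) = 1 + j2.395 → |·| ≈ 2.5954, ∠ ≈ 67.34°
|T| = 4 · 239.5 · 4.8933 / (19.186 · 2.5954) ≈ 94.141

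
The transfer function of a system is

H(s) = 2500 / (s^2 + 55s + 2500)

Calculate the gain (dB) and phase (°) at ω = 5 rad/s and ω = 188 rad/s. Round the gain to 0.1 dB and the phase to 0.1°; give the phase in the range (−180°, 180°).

ω = 5: 0.0 dB, -6.3°; ω = 188: -22.8 dB, -162.5°

At s = jω = j5:
quadratic: (j5)² + 55·j5 + 2500 = 2475 + j275 → |·| ≈ 2490.2, ∠ ≈ 6.34°
|H| = 2500 / 2490.2 ≈ 1.0039
Gain = 20 log₁₀(1.0039) ≈ 0.03 dB
∠H = 0.00° − 6.34° = -6.34°

At s = jω = j188:
quadratic: (j188)² + 55·j188 + 2500 = -32844 + j10340 → |·| ≈ 34433, ∠ ≈ 162.52°
|H| = 2500 / 34433 ≈ 0.072605
Gain = 20 log₁₀(0.072605) ≈ -22.78 dB
∠H = 0.00° − 162.52° = -162.52°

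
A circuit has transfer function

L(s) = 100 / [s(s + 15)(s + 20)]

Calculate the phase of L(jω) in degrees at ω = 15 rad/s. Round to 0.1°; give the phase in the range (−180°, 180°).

At s = jω = j15:
pole (s+15): 15 + j15 → |·| = √(15²+15²) = √450 ≈ 21.213, ∠ = arctan(15/15) ≈ 45.00°
pole (s+20): 20 + j15 → |·| = √(20²+15²) = √625 ≈ 25, ∠ = arctan(15/20) ≈ 36.87°
pole at origin: |s| = 15, ∠ = 90.00° (in denominator)
∠L = 0.00° − 171.87° = -171.87°

-171.9°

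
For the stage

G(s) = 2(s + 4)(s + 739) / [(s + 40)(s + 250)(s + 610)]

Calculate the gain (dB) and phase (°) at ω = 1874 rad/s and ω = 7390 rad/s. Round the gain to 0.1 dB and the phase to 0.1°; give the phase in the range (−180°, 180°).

At s = jω = j1874:
zero (s+4): 4 + j1874 → |·| = √(4²+1874²) = √3511892 ≈ 1874, ∠ = arctan(1874/4) ≈ 89.88°
zero (s+739): 739 + j1874 → |·| = √(739²+1874²) = √4057997 ≈ 2014.4, ∠ = arctan(1874/739) ≈ 68.48°
pole (s+40): 40 + j1874 → |·| = √(40²+1874²) = √3513476 ≈ 1874.4, ∠ = arctan(1874/40) ≈ 88.78°
pole (s+250): 250 + j1874 → |·| = √(250²+1874²) = √3574376 ≈ 1890.6, ∠ = arctan(1874/250) ≈ 82.40°
pole (s+610): 610 + j1874 → |·| = √(610²+1874²) = √3883976 ≈ 1970.8, ∠ = arctan(1874/610) ≈ 71.97°
|G| = 2 · 3.775e+06 / 6.984e+09 ≈ 0.001081
Gain = 20 log₁₀(0.001081) ≈ -59.32 dB
∠G = 158.36° − 243.15° = -84.79°

At s = jω = j7390:
zero (s+4): 4 + j7390 → |·| = √(4²+7390²) = √54612116 ≈ 7390, ∠ = arctan(7390/4) ≈ 89.97°
zero (s+739): 739 + j7390 → |·| = √(739²+7390²) = √55158221 ≈ 7426.9, ∠ = arctan(7390/739) ≈ 84.29°
pole (s+40): 40 + j7390 → |·| = √(40²+7390²) = √54613700 ≈ 7390.1, ∠ = arctan(7390/40) ≈ 89.69°
pole (s+250): 250 + j7390 → |·| = √(250²+7390²) = √54674600 ≈ 7394.2, ∠ = arctan(7390/250) ≈ 88.06°
pole (s+610): 610 + j7390 → |·| = √(610²+7390²) = √54984200 ≈ 7415.1, ∠ = arctan(7390/610) ≈ 85.28°
|G| = 2 · 5.4885e+07 / 4.0519e+11 ≈ 0.00027091
Gain = 20 log₁₀(0.00027091) ≈ -71.34 dB
∠G = 174.26° − 263.03° = -88.77°

ω = 1874: -59.3 dB, -84.8°; ω = 7390: -71.3 dB, -88.8°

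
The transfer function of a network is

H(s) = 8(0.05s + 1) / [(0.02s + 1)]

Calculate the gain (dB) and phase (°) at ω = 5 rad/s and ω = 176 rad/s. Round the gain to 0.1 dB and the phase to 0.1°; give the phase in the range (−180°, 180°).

At ω = 5 rad/s:
zero (1 + j5·0.05) = 1 + j0.25 → |·| ≈ 1.0308, ∠ ≈ 14.04°
pole (1 + j5·0.02) = 1 + j0.1 → |·| ≈ 1.005, ∠ ≈ 5.71°
|H| = 8 · 1.0308 / (1.005) ≈ 8.2054
Gain = 20 log₁₀(8.2054) ≈ 18.28 dB
∠H = (14.04°) − (5.71°) = 8.33°

At ω = 176 rad/s:
zero (1 + j176·0.05) = 1 + j8.8 → |·| ≈ 8.8566, ∠ ≈ 83.52°
pole (1 + j176·0.02) = 1 + j3.52 → |·| ≈ 3.6593, ∠ ≈ 74.14°
|H| = 8 · 8.8566 / (3.6593) ≈ 19.362
Gain = 20 log₁₀(19.362) ≈ 25.74 dB
∠H = (83.52°) − (74.14°) = 9.38°

ω = 5: 18.3 dB, 8.3°; ω = 176: 25.7 dB, 9.4°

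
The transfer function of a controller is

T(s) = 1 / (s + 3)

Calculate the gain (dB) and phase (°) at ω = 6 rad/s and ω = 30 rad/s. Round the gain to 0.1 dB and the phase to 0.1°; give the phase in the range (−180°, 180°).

ω = 6: -16.5 dB, -63.4°; ω = 30: -29.6 dB, -84.3°

Substitute s = j6:
Numerator: 1 = 1 + j0
Denominator: (j6) + 3 = 3 + j6
|N| = √(1² + 0²) ≈ 1, ∠N ≈ 0.00°
|D| = √(3² + 6²) ≈ 6.7082, ∠D ≈ 63.43°
|T| = 1 / 6.7082 ≈ 0.14907
Gain = 20 log₁₀(0.14907) ≈ -16.53 dB
∠T = 0.00° − 63.43° = -63.43°

Substitute s = j30:
Numerator: 1 = 1 + j0
Denominator: (j30) + 3 = 3 + j30
|N| = √(1² + 0²) ≈ 1, ∠N ≈ 0.00°
|D| = √(3² + 30²) ≈ 30.15, ∠D ≈ 84.29°
|T| = 1 / 30.15 ≈ 0.033167
Gain = 20 log₁₀(0.033167) ≈ -29.59 dB
∠T = 0.00° − 84.29° = -84.29°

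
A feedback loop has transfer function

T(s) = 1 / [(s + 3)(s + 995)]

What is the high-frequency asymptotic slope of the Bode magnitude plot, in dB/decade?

Each pole contributes −20 dB/decade at high frequency; each zero contributes +20 dB/decade.
Net: 0 zero(s) − 2 pole(s) → -40 dB/decade.

-40 dB/decade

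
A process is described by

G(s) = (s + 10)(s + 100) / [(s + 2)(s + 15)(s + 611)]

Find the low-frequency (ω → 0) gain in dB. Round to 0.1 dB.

-25.3 dB

G(0) = 1·10·100 / (2·15·611) ≈ 0.054555
20 log₁₀(0.054555) ≈ -25.26 dB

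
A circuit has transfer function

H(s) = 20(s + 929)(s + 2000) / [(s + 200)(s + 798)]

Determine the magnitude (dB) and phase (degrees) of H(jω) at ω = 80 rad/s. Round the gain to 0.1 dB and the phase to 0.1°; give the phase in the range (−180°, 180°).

At s = jω = j80:
zero (s+929): 929 + j80 → |·| = √(929²+80²) = √869441 ≈ 932.44, ∠ = arctan(80/929) ≈ 4.92°
zero (s+2000): 2000 + j80 → |·| = √(2000²+80²) = √4006400 ≈ 2001.6, ∠ = arctan(80/2000) ≈ 2.29°
pole (s+200): 200 + j80 → |·| = √(200²+80²) = √46400 ≈ 215.41, ∠ = arctan(80/200) ≈ 21.80°
pole (s+798): 798 + j80 → |·| = √(798²+80²) = √643204 ≈ 802, ∠ = arctan(80/798) ≈ 5.72°
|H| = 20 · 1.8664e+06 / 1.7276e+05 ≈ 216.07
Gain = 20 log₁₀(216.07) ≈ 46.69 dB
∠H = 7.21° − 27.52° = -20.31°

46.7 dB, -20.3°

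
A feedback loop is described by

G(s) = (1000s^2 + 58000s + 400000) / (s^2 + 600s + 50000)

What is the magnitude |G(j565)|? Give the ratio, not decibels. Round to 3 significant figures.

Substitute s = j565:
Numerator: 1000(j565)^2 + 58000(j565) + 400000 = -318825000 + j32770000
Denominator: (j565)^2 + 600(j565) + 50000 = -269225 + j339000
|N| = √(318825000² + 32770000²) ≈ 3.205e+08, ∠N ≈ 174.13°
|D| = √(269225² + 339000²) ≈ 4.329e+05, ∠D ≈ 128.46°
|G| = 3.205e+08 / 4.329e+05 ≈ 740.36

740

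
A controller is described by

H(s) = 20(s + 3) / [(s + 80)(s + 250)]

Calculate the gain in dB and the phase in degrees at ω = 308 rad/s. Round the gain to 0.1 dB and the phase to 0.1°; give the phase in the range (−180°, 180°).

At s = jω = j308:
zero (s+3): 3 + j308 → |·| = √(3²+308²) = √94873 ≈ 308.01, ∠ = arctan(308/3) ≈ 89.44°
pole (s+80): 80 + j308 → |·| = √(80²+308²) = √101264 ≈ 318.22, ∠ = arctan(308/80) ≈ 75.44°
pole (s+250): 250 + j308 → |·| = √(250²+308²) = √157364 ≈ 396.69, ∠ = arctan(308/250) ≈ 50.93°
|H| = 20 · 308.01 / 1.2623e+05 ≈ 0.048801
Gain = 20 log₁₀(0.048801) ≈ -26.23 dB
∠H = 89.44° − 126.37° = -36.93°

-26.2 dB, -36.9°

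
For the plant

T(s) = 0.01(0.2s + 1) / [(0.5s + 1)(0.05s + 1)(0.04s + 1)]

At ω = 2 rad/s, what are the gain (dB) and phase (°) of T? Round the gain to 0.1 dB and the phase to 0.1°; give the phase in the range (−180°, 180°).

-42.4 dB, -33.5°

At ω = 2 rad/s:
zero (1 + j2·0.2) = 1 + j0.4 → |·| ≈ 1.077, ∠ ≈ 21.80°
pole (1 + j2·0.5) = 1 + j1 → |·| ≈ 1.4142, ∠ ≈ 45.00°
pole (1 + j2·0.05) = 1 + j0.1 → |·| ≈ 1.005, ∠ ≈ 5.71°
pole (1 + j2·0.04) = 1 + j0.08 → |·| ≈ 1.0032, ∠ ≈ 4.57°
|T| = 0.01 · 1.077 / (1.4142 · 1.005 · 1.0032) ≈ 0.0075536
Gain = 20 log₁₀(0.0075536) ≈ -42.44 dB
∠T = (21.80°) − (45.00° + 5.71° + 4.57°) = -33.48°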